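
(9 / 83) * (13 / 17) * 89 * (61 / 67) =635193 / 94537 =6.72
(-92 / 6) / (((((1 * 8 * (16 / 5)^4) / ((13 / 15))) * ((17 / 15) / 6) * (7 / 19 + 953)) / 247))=-877004375 / 40362049536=-0.02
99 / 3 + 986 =1019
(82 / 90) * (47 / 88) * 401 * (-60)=-772727 / 66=-11707.98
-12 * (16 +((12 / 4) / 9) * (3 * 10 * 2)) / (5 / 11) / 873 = -528 / 485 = -1.09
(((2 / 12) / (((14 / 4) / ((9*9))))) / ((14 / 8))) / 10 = 54 / 245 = 0.22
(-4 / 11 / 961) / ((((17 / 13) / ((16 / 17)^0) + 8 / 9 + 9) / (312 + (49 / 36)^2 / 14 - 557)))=8251061 / 997056720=0.01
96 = 96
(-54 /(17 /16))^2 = 746496 /289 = 2583.03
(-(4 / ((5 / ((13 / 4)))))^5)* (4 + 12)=-5940688 / 3125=-1901.02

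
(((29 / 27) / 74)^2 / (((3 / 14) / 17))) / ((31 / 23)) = 2301817 / 185628186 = 0.01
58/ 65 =0.89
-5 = -5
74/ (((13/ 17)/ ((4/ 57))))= 5032/ 741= 6.79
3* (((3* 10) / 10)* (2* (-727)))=-13086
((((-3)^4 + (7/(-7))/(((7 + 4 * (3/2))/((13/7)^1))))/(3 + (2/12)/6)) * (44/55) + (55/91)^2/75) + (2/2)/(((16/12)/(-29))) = -20636281/54157740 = -0.38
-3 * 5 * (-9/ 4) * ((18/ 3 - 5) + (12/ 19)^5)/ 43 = 367865685/ 425889028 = 0.86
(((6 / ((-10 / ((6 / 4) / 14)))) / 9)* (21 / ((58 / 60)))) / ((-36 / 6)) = 3 / 116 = 0.03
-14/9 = -1.56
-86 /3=-28.67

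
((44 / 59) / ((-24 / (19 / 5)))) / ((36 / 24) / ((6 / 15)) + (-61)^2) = -418 / 13185615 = -0.00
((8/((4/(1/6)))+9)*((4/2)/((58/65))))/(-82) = -910/3567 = -0.26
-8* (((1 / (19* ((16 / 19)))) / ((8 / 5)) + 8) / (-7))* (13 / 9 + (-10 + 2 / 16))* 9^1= -89229 / 128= -697.10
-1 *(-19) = 19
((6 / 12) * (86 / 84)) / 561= 43 / 47124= 0.00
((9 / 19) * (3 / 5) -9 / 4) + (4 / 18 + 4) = 7717 / 3420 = 2.26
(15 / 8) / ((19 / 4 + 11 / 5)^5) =6000000 / 51888844699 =0.00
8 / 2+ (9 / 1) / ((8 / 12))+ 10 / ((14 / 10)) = 345 / 14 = 24.64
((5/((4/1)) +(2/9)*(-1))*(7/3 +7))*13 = 3367/27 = 124.70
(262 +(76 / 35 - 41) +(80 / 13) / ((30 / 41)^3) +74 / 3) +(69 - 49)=17416849 / 61425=283.55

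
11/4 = 2.75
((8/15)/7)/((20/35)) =2/15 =0.13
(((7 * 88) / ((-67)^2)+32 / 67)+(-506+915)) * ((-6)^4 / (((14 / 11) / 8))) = 104853507264 / 31423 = 3336839.49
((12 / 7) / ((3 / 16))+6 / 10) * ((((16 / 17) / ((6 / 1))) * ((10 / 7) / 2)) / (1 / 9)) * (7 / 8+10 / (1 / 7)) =82863 / 119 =696.33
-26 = -26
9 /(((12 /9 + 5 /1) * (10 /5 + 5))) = 27 /133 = 0.20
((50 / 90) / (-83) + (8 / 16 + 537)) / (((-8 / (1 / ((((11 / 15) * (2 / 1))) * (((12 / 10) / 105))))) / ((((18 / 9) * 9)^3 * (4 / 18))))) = -18971229375 / 3652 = -5194750.65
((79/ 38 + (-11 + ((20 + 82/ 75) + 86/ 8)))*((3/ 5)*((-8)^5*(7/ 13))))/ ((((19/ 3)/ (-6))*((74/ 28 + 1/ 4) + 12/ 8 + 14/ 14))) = 42629.84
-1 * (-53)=53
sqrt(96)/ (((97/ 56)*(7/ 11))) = 8.89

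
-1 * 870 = -870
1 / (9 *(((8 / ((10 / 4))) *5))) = 1 / 144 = 0.01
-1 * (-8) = 8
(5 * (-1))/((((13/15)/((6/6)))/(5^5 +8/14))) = -126225/7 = -18032.14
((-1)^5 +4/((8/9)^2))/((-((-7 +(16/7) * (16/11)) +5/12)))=15015/12044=1.25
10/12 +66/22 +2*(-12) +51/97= -11431/582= -19.64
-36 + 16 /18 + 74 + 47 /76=27023 /684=39.51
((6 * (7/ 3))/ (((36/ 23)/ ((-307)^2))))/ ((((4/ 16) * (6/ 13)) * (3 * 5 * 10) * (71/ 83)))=16372842031/ 287550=56939.11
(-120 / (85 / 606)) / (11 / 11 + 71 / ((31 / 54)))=-450864 / 65705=-6.86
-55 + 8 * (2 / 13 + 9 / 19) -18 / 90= -61972 / 1235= -50.18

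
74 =74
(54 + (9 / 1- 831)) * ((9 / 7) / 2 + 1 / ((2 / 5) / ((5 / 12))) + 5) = -35936 / 7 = -5133.71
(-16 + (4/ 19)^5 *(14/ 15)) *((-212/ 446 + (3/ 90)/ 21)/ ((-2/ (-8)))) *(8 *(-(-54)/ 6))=33306491716352/ 15257331075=2182.98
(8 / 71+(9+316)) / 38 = 23083 / 2698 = 8.56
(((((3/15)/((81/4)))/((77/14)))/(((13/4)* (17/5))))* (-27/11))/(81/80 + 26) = -2560/173361903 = -0.00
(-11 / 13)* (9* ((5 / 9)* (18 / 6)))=-165 / 13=-12.69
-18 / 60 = -0.30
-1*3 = -3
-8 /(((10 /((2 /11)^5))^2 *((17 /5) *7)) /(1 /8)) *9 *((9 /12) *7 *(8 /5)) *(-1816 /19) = 25104384 /209444703653075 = 0.00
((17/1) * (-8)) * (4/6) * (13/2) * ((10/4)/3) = -4420/9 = -491.11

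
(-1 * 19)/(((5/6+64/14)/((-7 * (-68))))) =-379848/227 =-1673.34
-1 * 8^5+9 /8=-262135 /8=-32766.88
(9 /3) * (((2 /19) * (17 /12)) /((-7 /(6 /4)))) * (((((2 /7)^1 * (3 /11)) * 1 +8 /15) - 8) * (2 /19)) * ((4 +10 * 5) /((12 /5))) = 652851 /389158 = 1.68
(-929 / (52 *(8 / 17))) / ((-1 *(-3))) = -15793 / 1248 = -12.65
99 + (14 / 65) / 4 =12877 / 130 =99.05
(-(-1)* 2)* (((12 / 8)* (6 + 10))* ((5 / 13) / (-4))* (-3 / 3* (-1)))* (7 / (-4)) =105 / 13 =8.08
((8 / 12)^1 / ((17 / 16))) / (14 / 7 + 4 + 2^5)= 16 / 969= 0.02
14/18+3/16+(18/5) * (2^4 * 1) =42167/720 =58.57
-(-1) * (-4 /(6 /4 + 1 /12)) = -48 /19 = -2.53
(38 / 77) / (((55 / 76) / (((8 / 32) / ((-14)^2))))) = 361 / 415030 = 0.00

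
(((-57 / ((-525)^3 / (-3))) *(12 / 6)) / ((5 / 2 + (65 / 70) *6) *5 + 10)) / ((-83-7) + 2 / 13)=247 / 472834687500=0.00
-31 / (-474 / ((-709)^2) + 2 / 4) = -31166222 / 501733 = -62.12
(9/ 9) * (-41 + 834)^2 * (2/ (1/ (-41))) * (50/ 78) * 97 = -9618971050/ 3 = -3206323683.33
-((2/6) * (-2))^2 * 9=-4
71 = 71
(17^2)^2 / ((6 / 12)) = 167042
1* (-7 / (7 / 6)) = -6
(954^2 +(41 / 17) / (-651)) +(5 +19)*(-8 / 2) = 10071191299 / 11067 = 910020.00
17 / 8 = 2.12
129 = 129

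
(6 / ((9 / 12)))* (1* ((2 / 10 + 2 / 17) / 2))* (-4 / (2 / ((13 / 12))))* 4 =-936 / 85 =-11.01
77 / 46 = 1.67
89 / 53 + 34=1891 / 53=35.68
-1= -1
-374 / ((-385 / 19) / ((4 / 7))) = 2584 / 245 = 10.55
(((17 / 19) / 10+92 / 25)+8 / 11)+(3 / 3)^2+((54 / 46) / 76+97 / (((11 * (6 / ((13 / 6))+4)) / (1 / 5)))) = 5.77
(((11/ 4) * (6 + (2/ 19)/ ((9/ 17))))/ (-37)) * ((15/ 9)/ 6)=-14575/ 113886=-0.13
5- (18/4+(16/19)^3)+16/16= 12385/13718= 0.90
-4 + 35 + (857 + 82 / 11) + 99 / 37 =365539 / 407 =898.13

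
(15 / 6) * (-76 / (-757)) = 190 / 757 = 0.25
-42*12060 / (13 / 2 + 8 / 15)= -72017.06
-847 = -847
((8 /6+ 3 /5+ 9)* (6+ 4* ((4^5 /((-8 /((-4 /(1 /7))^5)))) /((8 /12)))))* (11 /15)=105975479931.20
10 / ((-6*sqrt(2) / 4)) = -10*sqrt(2) / 3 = -4.71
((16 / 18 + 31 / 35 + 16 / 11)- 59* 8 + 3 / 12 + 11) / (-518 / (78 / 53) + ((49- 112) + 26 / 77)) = 1.10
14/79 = 0.18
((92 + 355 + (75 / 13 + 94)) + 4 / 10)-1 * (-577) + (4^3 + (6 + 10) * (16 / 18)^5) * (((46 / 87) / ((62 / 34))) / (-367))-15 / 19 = 81083194202430994 / 72181601821485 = 1123.32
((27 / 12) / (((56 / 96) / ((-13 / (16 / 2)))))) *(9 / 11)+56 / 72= -24119 / 5544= -4.35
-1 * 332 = -332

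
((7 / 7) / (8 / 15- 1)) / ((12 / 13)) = -65 / 28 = -2.32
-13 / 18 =-0.72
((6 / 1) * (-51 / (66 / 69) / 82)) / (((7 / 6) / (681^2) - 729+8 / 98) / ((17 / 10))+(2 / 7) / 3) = 4078305422541 / 448126383393854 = 0.01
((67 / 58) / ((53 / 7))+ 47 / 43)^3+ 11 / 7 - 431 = -6911098500172046533 / 16166462389927976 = -427.50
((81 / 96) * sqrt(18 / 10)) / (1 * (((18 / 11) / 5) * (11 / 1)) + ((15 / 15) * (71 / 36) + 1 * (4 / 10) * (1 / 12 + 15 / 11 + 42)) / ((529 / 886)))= 4242051 * sqrt(5) / 301742416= 0.03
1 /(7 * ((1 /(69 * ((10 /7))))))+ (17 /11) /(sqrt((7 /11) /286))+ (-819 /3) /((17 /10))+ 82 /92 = -5579687 /38318+ 17 * sqrt(182) /7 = -112.85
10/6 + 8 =29/3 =9.67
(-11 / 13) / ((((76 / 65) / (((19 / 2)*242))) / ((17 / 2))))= -113135 / 8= -14141.88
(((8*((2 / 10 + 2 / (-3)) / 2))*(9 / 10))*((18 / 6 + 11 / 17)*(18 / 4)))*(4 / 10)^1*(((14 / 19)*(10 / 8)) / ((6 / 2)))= -3.39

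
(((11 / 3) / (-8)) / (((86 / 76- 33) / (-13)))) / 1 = -2717 / 14532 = -0.19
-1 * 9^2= -81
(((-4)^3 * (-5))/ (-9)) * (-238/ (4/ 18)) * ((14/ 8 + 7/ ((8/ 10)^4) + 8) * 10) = 20441225/ 2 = 10220612.50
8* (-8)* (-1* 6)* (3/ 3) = 384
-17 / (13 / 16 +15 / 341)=-92752 / 4673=-19.85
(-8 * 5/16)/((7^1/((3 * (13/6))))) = -2.32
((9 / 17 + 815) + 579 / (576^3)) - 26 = 854994717905 / 1082916864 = 789.53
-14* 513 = -7182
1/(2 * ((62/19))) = 19/124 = 0.15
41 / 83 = 0.49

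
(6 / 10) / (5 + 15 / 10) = 6 / 65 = 0.09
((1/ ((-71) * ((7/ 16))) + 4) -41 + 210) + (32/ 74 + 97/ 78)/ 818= 202944105809/ 1173291756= 172.97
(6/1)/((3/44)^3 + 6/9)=9.00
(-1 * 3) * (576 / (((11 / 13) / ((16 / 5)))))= -359424 / 55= -6534.98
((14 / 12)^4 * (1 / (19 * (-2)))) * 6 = -2401 / 8208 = -0.29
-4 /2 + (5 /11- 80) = -897 /11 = -81.55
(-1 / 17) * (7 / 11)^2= -0.02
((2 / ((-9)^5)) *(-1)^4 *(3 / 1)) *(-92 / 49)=184 / 964467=0.00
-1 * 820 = -820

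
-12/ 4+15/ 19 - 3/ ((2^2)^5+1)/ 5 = -215307/ 97375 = -2.21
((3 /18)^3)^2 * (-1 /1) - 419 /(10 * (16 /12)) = -7330829 /233280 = -31.43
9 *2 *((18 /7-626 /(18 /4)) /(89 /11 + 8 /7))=-189244 /711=-266.17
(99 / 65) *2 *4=792 / 65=12.18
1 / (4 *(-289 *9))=-1 / 10404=-0.00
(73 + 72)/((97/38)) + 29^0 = 5607/97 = 57.80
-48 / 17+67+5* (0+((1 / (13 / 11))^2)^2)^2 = 908182721496 / 13867422257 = 65.49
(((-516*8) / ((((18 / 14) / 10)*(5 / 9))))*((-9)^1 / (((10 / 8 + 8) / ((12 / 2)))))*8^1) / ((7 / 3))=42799104 / 37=1156732.54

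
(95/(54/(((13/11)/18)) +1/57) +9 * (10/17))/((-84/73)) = -4.70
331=331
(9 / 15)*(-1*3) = -9 / 5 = -1.80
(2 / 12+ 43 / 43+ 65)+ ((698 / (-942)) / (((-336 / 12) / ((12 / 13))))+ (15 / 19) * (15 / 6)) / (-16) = 1721015095 / 26059488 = 66.04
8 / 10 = 4 / 5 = 0.80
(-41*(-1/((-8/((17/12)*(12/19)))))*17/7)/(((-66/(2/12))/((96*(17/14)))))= 201433/61446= 3.28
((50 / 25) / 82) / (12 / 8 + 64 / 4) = 2 / 1435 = 0.00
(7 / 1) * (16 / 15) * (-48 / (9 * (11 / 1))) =-1792 / 495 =-3.62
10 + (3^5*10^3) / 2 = 121510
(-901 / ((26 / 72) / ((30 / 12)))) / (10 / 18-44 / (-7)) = -5108670 / 5603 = -911.77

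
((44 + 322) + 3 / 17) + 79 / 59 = 368618 / 1003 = 367.52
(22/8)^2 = 121/16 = 7.56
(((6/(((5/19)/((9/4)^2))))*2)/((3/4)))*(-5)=-1539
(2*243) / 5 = 486 / 5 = 97.20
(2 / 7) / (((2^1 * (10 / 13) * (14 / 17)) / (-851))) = -188071 / 980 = -191.91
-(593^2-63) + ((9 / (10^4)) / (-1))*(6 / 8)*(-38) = -7031719487 / 20000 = -351585.97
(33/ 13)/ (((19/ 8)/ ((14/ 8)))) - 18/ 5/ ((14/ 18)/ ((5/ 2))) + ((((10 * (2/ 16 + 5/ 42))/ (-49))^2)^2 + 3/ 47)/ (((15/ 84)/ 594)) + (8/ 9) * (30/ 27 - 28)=53174575051669572337/ 297494028626951520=178.74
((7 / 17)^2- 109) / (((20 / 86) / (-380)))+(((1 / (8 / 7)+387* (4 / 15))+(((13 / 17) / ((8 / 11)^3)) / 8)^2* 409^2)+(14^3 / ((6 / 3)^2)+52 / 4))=188961.35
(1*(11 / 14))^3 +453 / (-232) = -29195 / 19894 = -1.47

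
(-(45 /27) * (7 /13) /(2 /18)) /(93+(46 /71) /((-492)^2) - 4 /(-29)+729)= -26166513240 /2663450291983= -0.01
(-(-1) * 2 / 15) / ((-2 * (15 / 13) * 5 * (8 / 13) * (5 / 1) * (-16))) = 0.00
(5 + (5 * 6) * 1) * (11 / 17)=385 / 17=22.65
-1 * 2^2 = -4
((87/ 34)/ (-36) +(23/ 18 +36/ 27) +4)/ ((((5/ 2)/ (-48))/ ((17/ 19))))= -112.35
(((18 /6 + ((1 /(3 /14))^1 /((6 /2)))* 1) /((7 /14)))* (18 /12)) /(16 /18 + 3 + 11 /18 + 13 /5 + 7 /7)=410 /243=1.69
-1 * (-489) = 489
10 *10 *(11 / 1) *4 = 4400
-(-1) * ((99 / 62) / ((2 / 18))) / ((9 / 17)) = 1683 / 62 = 27.15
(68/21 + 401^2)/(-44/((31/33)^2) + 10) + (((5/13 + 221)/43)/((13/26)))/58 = -52605465285391/13040549886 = -4033.99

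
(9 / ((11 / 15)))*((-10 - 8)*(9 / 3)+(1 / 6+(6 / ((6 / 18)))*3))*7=315 / 22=14.32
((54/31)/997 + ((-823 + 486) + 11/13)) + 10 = -131044978/401791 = -326.15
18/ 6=3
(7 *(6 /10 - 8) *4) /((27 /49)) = -50764 /135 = -376.03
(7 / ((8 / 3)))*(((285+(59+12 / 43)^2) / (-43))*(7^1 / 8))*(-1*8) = 1623.41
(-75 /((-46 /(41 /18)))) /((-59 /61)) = -62525 /16284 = -3.84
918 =918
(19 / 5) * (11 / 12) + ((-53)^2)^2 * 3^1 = 1420286789 / 60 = 23671446.48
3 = 3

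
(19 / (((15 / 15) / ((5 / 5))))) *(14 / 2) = 133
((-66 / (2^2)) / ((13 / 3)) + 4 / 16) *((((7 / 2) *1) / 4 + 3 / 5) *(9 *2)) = -19647 / 208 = -94.46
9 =9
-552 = -552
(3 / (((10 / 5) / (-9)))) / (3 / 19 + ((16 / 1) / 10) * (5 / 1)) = -513 / 310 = -1.65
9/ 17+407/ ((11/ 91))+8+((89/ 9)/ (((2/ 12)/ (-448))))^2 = 108105310568/ 153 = 706570657.31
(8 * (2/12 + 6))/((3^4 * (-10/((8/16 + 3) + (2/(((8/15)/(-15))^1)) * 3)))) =24457/2430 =10.06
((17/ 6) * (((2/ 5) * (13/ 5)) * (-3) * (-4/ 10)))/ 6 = 221/ 375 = 0.59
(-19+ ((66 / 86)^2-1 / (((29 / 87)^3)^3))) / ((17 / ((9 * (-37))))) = 12130493697 / 31433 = 385915.87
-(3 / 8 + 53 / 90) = -347 / 360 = -0.96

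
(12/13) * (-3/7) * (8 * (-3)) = 864/91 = 9.49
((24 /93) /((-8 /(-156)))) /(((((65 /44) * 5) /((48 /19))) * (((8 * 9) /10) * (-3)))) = -704 /8835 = -0.08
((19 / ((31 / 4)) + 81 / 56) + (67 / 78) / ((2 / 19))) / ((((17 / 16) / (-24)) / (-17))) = 4630.39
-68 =-68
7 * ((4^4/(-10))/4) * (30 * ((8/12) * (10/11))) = -8960/11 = -814.55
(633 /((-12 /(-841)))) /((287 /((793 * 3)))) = 422155929 /1148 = 367731.65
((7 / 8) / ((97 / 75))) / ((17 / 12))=1575 / 3298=0.48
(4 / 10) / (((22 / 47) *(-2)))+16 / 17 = 961 / 1870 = 0.51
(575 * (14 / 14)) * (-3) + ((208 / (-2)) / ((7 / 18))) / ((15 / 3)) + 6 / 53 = -3298881 / 1855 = -1778.37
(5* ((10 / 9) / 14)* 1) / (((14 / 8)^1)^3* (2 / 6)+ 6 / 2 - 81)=-1600 / 307293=-0.01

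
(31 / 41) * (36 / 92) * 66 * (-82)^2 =3019896 / 23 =131299.83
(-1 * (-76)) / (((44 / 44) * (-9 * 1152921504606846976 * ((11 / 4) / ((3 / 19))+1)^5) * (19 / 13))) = -27 / 11414524063389119217139712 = -0.00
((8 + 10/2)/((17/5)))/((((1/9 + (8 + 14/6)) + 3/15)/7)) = 20475/8143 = 2.51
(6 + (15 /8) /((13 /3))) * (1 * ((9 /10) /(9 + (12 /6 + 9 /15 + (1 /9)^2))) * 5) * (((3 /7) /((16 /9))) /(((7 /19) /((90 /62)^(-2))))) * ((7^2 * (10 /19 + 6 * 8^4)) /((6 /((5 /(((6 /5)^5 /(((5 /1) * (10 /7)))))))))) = 3908970432109375 /1752977408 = 2229903.49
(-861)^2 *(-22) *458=-7469550396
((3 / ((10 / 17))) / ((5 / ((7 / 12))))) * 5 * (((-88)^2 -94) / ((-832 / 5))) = -455175 / 3328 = -136.77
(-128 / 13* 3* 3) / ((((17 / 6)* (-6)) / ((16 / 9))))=2048 / 221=9.27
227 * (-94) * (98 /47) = -44492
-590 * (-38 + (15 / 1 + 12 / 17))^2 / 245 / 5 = -16949638 / 70805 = -239.38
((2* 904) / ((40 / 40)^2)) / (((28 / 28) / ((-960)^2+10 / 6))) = 4998767440 / 3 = 1666255813.33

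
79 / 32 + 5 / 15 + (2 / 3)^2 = 935 / 288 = 3.25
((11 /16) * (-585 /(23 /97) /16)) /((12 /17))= -3537105 /23552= -150.18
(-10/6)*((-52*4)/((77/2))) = 2080/231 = 9.00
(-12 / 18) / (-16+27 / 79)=158 / 3711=0.04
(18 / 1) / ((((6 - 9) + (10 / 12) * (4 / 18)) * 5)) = -243 / 190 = -1.28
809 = 809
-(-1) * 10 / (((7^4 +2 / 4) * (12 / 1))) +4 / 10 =28843 / 72045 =0.40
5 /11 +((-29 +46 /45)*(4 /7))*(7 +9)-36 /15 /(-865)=-765309949 /2997225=-255.34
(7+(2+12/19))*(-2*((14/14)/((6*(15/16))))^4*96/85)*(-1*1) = 15990784/735834375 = 0.02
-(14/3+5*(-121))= 600.33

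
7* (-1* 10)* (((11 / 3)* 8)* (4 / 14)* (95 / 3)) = -167200 / 9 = -18577.78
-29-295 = -324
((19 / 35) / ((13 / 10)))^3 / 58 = 27436 / 21853559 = 0.00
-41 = -41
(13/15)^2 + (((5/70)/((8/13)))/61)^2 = 7888319881/10502150400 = 0.75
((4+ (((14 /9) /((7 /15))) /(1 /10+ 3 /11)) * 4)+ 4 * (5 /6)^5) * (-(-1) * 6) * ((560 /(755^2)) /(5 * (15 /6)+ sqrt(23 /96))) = 7387835840 /378030068739- 369391792 * sqrt(138) /5670451031085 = 0.02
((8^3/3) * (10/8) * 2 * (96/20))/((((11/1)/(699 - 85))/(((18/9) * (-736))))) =-1850998784/11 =-168272616.73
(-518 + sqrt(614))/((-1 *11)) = 518/11 - sqrt(614)/11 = 44.84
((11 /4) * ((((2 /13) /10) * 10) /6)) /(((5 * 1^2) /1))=11 /780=0.01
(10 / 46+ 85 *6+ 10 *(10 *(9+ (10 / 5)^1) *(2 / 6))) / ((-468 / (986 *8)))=-119315860 / 8073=-14779.62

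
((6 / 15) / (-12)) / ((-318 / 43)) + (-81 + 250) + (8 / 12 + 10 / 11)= 17900693 / 104940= 170.58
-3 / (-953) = 3 / 953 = 0.00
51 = 51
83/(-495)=-83/495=-0.17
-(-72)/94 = 36/47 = 0.77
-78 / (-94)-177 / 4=-8163 / 188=-43.42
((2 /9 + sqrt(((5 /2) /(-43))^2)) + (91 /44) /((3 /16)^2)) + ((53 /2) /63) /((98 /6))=86345150 /1460151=59.13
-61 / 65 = -0.94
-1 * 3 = -3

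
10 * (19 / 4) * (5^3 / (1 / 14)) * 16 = 1330000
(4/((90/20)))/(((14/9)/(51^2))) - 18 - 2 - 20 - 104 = 9396/7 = 1342.29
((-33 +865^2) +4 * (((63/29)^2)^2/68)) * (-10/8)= -44980547570725/48095108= -935241.64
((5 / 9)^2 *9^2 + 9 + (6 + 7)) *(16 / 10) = 376 / 5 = 75.20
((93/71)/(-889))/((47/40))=-3720/2966593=-0.00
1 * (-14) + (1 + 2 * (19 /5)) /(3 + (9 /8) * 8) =-13.28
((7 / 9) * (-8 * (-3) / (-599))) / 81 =-56 / 145557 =-0.00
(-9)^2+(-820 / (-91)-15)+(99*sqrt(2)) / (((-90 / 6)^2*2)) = 11*sqrt(2) / 50+6826 / 91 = 75.32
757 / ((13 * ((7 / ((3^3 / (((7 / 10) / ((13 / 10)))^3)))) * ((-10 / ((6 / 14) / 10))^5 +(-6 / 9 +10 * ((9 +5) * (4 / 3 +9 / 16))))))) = -258267204 / 124164944567856451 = -0.00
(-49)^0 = 1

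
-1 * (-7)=7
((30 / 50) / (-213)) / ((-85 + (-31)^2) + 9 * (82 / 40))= -4 / 1270119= -0.00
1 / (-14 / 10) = -5 / 7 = -0.71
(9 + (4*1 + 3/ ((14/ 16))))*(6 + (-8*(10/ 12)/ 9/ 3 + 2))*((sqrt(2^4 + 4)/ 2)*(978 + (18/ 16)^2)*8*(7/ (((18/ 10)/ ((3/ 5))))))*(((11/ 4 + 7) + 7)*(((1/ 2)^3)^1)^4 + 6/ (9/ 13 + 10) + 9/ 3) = 3062529528087965*sqrt(5)/ 368934912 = 18561605.27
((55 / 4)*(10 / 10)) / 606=55 / 2424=0.02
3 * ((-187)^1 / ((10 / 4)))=-1122 / 5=-224.40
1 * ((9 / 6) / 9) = 1 / 6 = 0.17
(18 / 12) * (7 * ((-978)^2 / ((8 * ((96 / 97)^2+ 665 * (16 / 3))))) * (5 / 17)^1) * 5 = 520.39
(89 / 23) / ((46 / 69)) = 267 / 46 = 5.80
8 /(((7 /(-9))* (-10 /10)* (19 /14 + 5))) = 144 /89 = 1.62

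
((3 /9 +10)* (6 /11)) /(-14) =-31 /77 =-0.40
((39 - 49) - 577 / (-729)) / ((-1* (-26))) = -6713 / 18954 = -0.35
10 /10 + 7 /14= 3 /2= 1.50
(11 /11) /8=1 /8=0.12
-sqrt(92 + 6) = -7 * sqrt(2) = -9.90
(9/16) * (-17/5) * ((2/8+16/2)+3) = -1377/64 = -21.52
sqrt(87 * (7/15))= sqrt(1015)/5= 6.37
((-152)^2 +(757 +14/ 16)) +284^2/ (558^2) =14859619007/ 622728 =23862.13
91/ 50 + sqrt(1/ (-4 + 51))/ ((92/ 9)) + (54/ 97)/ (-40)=9 * sqrt(47)/ 4324 + 17519/ 9700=1.82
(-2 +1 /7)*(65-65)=0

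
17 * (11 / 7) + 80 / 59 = 11593 / 413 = 28.07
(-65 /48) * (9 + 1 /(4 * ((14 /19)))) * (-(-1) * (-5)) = 169975 /2688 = 63.23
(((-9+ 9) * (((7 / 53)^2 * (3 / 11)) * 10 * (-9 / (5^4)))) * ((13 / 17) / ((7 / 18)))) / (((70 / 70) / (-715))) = 0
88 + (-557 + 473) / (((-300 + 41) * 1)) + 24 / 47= 154484 / 1739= 88.83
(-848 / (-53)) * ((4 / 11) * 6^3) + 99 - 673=7510 / 11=682.73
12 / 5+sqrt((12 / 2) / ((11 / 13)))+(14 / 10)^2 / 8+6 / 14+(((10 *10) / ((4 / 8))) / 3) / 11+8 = sqrt(858) / 11+791599 / 46200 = 19.80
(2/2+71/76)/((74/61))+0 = 8967/5624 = 1.59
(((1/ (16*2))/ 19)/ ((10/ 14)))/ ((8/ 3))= 21/ 24320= 0.00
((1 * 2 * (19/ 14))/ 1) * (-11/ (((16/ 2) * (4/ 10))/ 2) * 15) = -15675/ 56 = -279.91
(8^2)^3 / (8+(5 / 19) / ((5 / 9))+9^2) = 2929.84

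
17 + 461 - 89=389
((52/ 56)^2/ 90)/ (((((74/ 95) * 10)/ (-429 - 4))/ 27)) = -4171089/ 290080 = -14.38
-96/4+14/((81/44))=-16.40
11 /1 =11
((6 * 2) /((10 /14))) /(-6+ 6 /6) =-84 /25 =-3.36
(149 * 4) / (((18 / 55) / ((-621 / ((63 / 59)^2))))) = -1312232570 / 1323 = -991861.35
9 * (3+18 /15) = 189 /5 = 37.80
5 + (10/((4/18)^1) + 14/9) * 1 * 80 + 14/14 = 33574/9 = 3730.44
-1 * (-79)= 79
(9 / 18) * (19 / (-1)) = -19 / 2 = -9.50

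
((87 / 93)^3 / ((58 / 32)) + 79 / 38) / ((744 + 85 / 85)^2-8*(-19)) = 0.00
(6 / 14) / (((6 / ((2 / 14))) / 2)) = 1 / 49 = 0.02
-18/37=-0.49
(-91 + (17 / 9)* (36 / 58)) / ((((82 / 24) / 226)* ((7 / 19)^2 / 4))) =-10201513440 / 58261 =-175100.21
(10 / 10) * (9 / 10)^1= 9 / 10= 0.90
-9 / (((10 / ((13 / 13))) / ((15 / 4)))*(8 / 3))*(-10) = 405 / 32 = 12.66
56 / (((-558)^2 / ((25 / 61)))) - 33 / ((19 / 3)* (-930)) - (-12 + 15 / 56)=296508598919 / 25260961320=11.74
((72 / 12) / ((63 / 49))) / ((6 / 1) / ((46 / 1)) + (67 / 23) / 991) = 159551 / 4560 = 34.99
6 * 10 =60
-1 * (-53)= 53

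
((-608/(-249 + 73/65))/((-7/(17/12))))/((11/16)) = -0.72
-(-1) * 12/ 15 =4/ 5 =0.80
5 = 5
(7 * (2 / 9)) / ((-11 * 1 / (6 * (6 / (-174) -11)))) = 8960 / 957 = 9.36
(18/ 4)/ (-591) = -3/ 394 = -0.01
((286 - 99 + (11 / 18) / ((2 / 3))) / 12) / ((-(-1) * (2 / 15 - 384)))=-11275 / 276384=-0.04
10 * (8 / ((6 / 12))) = 160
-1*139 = -139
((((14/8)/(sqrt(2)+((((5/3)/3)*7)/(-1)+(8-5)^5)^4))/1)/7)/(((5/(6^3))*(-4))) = -949823430269119488/1149947847432734393169071035+1162261467*sqrt(2)/4599791389730937572676284140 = -0.00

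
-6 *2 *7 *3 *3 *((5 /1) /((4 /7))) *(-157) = 1038555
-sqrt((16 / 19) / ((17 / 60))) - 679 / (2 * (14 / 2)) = -97 / 2 - 8 * sqrt(4845) / 323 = -50.22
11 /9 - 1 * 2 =-7 /9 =-0.78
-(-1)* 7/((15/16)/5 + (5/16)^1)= 14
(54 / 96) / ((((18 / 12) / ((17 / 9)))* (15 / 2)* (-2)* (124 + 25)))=-17 / 53640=-0.00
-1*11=-11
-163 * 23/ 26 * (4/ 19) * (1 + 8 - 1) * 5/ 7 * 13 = -299920/ 133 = -2255.04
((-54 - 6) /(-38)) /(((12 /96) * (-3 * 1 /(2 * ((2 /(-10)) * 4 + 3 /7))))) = 416 /133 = 3.13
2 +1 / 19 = 2.05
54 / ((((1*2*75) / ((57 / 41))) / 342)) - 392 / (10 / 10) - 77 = -305279 / 1025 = -297.83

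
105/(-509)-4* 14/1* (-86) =2451239/509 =4815.79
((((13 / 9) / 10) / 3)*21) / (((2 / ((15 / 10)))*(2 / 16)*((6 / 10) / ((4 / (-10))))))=-182 / 45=-4.04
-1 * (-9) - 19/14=107/14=7.64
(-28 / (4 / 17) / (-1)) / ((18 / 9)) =119 / 2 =59.50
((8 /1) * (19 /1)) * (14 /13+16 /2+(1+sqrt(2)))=152 * sqrt(2)+19912 /13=1746.65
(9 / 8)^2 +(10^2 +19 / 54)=175595 / 1728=101.62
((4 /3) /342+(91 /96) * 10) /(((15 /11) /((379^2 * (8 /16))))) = 122986429687 /246240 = 499457.56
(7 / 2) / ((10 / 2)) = 7 / 10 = 0.70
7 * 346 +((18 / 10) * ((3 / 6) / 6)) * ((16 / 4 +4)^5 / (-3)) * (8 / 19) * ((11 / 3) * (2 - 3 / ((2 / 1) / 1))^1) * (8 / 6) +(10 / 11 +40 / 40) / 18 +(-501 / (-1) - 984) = 4755161 / 18810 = 252.80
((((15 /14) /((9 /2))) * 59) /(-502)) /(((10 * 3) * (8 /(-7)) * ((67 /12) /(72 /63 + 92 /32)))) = 4425 /7534016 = 0.00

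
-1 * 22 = -22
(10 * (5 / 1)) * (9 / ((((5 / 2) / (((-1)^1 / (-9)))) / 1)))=20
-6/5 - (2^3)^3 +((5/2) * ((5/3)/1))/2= -30667/60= -511.12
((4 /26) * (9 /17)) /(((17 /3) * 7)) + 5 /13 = 10169 /26299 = 0.39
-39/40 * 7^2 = -1911/40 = -47.78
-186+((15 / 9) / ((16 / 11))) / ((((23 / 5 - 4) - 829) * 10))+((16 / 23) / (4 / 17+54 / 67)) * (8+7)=-954386738113 / 5423302848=-175.98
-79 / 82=-0.96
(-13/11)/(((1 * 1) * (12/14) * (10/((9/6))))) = -91/440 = -0.21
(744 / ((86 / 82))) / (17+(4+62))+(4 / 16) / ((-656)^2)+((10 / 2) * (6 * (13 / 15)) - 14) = 126229601777 / 6143476736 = 20.55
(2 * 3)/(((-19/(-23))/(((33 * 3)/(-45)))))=-1518/95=-15.98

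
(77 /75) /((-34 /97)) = -7469 /2550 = -2.93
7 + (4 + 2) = 13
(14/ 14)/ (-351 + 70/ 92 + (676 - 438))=-0.01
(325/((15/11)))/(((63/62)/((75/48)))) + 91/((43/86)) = 829309/1512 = 548.48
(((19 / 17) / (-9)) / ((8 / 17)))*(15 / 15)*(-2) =19 / 36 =0.53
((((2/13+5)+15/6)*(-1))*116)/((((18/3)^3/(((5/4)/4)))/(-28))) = 201985/5616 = 35.97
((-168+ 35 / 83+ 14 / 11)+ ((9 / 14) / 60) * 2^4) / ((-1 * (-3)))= -5308817 / 95865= -55.38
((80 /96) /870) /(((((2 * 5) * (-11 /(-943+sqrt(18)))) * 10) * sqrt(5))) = sqrt(5) * (943 -3 * sqrt(2)) /5742000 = 0.00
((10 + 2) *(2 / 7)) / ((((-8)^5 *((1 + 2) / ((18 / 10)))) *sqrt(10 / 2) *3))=-3 *sqrt(5) / 716800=-0.00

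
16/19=0.84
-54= -54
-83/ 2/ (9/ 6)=-83/ 3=-27.67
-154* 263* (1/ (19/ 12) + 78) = -60509988/ 19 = -3184736.21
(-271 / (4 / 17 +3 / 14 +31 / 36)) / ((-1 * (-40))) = -290241 / 56150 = -5.17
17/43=0.40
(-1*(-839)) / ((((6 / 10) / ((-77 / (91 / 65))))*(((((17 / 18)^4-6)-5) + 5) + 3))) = 733957200 / 21037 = 34888.87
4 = 4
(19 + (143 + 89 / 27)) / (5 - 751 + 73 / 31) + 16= 9820543 / 622431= 15.78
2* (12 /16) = 3 /2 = 1.50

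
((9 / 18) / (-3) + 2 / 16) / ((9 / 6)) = -1 / 36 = -0.03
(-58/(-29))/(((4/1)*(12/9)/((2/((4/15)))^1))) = 45/16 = 2.81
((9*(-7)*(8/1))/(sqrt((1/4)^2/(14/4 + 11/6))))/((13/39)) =-8064*sqrt(3) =-13967.26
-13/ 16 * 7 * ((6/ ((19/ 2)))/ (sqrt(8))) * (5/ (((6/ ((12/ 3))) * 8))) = -455 * sqrt(2)/ 1216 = -0.53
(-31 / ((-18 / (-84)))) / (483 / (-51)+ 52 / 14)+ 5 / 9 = 158363 / 6165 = 25.69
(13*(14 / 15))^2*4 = 588.87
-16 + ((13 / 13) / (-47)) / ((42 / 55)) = -31639 / 1974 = -16.03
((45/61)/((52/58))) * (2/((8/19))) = 24795/6344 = 3.91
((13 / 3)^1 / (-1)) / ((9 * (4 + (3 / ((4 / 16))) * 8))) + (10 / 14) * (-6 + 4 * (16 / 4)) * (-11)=-1485091 / 18900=-78.58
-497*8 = -3976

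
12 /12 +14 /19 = 33 /19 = 1.74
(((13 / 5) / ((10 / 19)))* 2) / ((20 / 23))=5681 / 500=11.36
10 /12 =5 /6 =0.83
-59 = -59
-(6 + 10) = -16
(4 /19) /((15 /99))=132 /95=1.39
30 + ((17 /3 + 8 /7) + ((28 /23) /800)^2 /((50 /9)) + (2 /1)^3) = 995578009261 /22218000000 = 44.81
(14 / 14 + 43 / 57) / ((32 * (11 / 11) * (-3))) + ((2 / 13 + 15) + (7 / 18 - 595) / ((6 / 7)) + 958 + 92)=19816139 / 53352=371.42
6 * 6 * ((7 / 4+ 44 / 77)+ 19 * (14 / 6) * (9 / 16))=27477 / 28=981.32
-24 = -24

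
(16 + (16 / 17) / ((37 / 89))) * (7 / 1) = 80416 / 629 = 127.85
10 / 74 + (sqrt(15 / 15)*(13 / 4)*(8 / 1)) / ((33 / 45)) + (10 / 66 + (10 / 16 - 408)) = -3630119 / 9768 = -371.63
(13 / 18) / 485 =13 / 8730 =0.00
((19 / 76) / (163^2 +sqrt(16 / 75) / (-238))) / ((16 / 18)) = 5355 * sqrt(3) / 11995699737025136 +253964436075 / 23991399474050272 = 0.00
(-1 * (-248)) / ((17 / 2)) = 496 / 17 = 29.18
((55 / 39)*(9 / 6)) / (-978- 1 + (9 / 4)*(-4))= -55 / 25688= -0.00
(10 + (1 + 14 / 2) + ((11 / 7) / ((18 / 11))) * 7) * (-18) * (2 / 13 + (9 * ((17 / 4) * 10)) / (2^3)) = -21345.02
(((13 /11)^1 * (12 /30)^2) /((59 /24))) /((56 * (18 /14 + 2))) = 156 /373175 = 0.00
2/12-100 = -599/6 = -99.83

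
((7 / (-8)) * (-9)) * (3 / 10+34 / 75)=2373 / 400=5.93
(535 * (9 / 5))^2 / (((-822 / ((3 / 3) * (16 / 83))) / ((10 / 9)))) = -2747760 / 11371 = -241.65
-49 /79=-0.62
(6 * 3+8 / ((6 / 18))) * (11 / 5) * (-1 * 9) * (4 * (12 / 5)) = -199584 / 25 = -7983.36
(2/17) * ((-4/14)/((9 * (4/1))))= -1/1071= -0.00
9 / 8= 1.12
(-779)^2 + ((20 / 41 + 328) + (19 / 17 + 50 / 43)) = 18197545066 / 29971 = 607171.77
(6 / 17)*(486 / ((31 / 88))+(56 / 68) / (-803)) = 3502953204 / 7194077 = 486.92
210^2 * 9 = 396900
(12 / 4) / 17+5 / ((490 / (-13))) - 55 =-54.96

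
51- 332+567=286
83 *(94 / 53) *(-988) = -145441.06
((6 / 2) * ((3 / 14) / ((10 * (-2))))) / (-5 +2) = 3 / 280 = 0.01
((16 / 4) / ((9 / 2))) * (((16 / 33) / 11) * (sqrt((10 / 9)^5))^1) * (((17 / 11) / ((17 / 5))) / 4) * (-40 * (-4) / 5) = 0.19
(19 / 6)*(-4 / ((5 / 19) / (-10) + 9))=-1444 / 1023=-1.41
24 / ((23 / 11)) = 264 / 23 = 11.48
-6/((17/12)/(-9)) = 648/17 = 38.12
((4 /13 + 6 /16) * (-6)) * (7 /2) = -1491 /104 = -14.34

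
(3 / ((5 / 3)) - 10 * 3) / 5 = -141 / 25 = -5.64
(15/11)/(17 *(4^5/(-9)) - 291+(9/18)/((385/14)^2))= -0.00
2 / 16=1 / 8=0.12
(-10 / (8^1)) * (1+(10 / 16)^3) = -1.56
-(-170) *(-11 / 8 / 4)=-935 / 16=-58.44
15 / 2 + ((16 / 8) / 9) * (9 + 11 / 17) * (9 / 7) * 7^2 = 4847 / 34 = 142.56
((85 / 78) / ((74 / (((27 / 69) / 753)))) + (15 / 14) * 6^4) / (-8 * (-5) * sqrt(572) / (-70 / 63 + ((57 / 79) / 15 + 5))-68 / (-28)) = -22470342848836915595 / 393400186137988240172 + 47002881646294457625 * sqrt(143) / 98350046534497060043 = 5.66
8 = 8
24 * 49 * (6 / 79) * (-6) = -42336 / 79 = -535.90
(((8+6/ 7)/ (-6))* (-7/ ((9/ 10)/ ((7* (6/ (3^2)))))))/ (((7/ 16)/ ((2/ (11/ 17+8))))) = 337280/ 11907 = 28.33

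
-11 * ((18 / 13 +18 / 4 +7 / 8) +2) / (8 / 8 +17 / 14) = -70147 / 1612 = -43.52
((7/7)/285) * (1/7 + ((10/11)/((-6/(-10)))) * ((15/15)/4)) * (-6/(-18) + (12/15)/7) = 11327/13825350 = 0.00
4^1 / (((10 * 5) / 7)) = 0.56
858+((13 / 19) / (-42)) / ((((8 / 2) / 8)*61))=20882849 / 24339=858.00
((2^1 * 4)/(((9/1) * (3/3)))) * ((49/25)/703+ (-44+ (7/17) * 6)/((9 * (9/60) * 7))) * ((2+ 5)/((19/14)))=-27776175056/1379444175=-20.14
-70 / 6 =-35 / 3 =-11.67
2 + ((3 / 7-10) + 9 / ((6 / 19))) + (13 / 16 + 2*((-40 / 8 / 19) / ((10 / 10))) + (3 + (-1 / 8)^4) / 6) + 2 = 77514373 / 3268608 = 23.71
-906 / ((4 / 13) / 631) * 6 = -11147877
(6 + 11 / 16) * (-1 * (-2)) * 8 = 107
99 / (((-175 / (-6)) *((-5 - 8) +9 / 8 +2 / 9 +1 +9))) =-42768 / 20825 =-2.05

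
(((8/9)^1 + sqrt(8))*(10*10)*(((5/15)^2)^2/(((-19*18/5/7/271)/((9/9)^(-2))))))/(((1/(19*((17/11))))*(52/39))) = -4031125*sqrt(2)/2673- 16124500/24057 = -2803.02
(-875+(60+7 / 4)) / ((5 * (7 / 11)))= -35783 / 140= -255.59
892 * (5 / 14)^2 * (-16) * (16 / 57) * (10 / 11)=-14272000 / 30723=-464.54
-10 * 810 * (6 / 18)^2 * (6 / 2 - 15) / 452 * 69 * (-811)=-151089300 / 113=-1337073.45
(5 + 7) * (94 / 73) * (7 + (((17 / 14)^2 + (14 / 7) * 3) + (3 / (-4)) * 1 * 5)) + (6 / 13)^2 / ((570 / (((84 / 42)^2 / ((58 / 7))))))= 275988255048 / 1665433315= 165.72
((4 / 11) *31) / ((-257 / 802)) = -99448 / 2827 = -35.18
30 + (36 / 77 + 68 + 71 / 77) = 99.39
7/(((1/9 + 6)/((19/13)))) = 1197/715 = 1.67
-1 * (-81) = 81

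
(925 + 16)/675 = 941/675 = 1.39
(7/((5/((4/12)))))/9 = 0.05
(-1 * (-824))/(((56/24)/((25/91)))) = 61800/637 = 97.02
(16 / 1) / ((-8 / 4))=-8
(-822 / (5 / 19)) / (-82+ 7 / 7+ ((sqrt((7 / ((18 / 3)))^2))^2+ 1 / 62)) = 17429688 / 444295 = 39.23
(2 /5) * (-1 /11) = -2 /55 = -0.04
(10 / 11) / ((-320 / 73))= -73 / 352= -0.21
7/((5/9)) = 63/5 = 12.60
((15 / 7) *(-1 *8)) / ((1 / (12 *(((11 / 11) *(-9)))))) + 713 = 17951 / 7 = 2564.43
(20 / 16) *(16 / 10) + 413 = 415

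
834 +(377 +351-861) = 701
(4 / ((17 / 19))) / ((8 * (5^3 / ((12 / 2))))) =57 / 2125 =0.03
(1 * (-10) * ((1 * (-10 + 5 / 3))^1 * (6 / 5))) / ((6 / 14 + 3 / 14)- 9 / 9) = -280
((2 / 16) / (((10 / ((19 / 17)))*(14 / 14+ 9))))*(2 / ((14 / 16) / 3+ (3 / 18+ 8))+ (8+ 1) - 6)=12483 / 2760800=0.00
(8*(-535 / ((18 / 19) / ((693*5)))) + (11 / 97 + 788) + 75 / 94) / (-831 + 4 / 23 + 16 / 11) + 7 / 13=469442135550929 / 24872107754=18874.24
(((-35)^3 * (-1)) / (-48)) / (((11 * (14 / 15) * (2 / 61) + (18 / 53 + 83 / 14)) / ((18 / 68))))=-43663685625 / 1219702672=-35.80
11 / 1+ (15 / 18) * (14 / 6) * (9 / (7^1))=27 / 2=13.50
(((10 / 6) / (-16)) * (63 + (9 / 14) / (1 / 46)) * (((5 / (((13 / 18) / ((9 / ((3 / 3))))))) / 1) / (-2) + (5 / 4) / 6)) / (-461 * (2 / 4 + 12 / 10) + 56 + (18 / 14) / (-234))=-2172375 / 5297696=-0.41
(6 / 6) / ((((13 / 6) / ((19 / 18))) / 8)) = 152 / 39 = 3.90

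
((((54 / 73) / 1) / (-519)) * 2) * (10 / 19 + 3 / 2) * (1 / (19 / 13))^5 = -514612098 / 594142431149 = -0.00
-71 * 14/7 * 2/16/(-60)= 0.30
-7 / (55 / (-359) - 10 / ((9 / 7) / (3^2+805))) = 0.00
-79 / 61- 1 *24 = -1543 / 61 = -25.30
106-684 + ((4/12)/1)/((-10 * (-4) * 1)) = -577.99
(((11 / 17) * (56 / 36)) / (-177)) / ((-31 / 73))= 11242 / 839511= 0.01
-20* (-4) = 80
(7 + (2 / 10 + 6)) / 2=33 / 5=6.60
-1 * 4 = -4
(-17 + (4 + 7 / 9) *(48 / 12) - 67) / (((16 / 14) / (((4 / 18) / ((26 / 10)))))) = -5110 / 1053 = -4.85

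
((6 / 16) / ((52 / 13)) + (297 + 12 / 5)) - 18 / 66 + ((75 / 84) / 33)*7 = 143717 / 480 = 299.41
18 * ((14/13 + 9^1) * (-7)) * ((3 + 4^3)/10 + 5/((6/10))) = -1240701/65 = -19087.71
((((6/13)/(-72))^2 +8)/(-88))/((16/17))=-300883/3115008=-0.10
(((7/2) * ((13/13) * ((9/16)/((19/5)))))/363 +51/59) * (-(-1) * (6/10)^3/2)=0.09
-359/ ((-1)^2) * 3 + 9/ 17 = -1076.47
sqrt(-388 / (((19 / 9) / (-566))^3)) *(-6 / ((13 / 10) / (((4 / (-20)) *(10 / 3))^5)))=724480 *sqrt(1043138) / 14079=52556.38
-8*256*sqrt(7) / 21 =-2048*sqrt(7) / 21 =-258.02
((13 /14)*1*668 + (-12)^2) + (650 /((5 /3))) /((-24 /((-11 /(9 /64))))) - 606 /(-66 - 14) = 5148289 /2520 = 2042.97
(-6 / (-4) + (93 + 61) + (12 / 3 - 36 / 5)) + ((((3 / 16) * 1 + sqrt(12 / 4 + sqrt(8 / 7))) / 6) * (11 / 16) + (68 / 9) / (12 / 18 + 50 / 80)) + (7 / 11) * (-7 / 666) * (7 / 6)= 11 * sqrt(14 * sqrt(14) + 147) / 672 + 137932027637 / 872087040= 158.39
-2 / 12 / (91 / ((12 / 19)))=-2 / 1729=-0.00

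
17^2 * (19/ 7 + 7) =19652/ 7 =2807.43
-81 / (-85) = 81 / 85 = 0.95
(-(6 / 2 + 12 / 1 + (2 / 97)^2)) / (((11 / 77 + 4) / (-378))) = 373453794 / 272861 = 1368.66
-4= -4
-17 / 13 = -1.31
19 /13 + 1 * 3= 58 /13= 4.46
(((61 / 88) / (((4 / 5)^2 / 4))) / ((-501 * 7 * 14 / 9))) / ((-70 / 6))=2745 / 40325824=0.00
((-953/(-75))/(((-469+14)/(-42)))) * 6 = 11436/1625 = 7.04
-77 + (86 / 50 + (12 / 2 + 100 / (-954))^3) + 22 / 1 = 411322547644 / 2713283325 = 151.60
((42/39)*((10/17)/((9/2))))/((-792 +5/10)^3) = -2240/7890009528843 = -0.00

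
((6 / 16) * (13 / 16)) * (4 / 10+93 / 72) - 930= -4758961 / 5120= -929.48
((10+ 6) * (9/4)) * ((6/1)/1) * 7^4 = 518616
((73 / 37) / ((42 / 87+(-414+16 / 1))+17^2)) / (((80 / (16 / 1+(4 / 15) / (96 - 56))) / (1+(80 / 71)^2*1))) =-58153653397 / 7043627988000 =-0.01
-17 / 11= -1.55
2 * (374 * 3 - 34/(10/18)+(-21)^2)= 3003.60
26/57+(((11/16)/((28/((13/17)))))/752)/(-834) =0.46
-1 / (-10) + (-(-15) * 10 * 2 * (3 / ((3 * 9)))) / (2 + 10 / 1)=259 / 90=2.88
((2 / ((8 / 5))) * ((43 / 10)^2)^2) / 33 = 3418801 / 264000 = 12.95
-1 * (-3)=3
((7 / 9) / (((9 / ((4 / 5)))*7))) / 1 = 4 / 405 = 0.01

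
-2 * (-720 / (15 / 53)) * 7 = 35616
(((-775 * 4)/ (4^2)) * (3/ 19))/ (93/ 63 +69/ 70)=-244125/ 19646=-12.43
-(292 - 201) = -91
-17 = -17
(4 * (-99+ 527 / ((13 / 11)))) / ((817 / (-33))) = -595320 / 10621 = -56.05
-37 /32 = -1.16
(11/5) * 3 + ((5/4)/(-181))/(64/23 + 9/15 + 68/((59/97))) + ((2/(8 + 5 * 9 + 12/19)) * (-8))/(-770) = 1465085414367229/221971624565460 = 6.60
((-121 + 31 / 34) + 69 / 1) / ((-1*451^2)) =1737 / 6915634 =0.00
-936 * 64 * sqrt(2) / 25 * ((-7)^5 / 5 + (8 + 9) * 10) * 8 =7647105024 * sqrt(2) / 125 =86517117.10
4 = 4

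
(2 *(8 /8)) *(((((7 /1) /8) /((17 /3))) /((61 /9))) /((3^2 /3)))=63 /4148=0.02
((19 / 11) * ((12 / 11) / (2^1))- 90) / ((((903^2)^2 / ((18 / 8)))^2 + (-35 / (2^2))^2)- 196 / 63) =-1551744 / 1521545096227025281657550921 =-0.00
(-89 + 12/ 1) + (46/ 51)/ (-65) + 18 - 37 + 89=-23251/ 3315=-7.01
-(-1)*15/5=3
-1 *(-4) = 4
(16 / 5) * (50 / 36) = 40 / 9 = 4.44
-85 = -85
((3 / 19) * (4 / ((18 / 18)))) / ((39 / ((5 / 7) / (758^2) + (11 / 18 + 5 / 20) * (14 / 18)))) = 0.01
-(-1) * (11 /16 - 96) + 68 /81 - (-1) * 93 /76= -2296171 /24624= -93.25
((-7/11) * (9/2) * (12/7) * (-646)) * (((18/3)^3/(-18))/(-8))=52326/11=4756.91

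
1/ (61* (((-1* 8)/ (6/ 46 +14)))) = -325/ 11224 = -0.03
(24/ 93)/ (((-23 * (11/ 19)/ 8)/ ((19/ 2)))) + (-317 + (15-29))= -2607585/ 7843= -332.47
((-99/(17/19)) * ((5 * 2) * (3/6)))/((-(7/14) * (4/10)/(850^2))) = 1998562500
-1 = -1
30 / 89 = 0.34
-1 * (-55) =55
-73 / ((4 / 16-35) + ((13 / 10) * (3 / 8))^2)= 2.12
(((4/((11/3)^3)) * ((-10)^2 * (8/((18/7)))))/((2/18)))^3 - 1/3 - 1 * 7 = 82959541597150798/7073843073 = 11727648.00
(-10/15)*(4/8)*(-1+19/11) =-8/33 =-0.24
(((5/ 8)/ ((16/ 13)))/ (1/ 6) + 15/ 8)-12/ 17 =4587/ 1088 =4.22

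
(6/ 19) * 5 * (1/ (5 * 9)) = 0.04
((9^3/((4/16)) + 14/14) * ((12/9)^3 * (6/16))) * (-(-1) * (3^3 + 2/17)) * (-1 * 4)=-43031584/153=-281252.18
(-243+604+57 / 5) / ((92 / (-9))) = -8379 / 230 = -36.43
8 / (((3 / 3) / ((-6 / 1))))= -48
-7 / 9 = -0.78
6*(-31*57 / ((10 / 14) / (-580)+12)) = -8608824 / 9743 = -883.59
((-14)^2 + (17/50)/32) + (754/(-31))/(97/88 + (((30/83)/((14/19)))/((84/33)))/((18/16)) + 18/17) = 391874936755671/2111594660800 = 185.58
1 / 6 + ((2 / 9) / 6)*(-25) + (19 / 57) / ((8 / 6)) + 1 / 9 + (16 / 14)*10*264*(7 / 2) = 1140437 / 108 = 10559.60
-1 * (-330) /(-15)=-22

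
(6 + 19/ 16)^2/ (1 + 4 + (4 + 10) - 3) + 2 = 21417/ 4096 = 5.23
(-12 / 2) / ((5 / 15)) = -18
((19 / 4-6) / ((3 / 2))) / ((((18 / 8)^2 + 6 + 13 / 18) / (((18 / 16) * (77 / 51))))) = -3465 / 28849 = -0.12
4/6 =2/3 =0.67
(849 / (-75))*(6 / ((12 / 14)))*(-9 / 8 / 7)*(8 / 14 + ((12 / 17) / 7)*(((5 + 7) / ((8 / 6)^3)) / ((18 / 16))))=155367 / 11900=13.06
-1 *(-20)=20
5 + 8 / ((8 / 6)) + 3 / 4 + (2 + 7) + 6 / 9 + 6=329 / 12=27.42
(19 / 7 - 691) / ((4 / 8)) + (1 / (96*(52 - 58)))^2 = -3196993529 / 2322432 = -1376.57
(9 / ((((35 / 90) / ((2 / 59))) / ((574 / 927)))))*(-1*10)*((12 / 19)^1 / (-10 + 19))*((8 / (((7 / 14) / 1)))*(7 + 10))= -10705920 / 115463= -92.72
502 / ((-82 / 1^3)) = -251 / 41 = -6.12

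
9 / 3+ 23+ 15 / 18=161 / 6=26.83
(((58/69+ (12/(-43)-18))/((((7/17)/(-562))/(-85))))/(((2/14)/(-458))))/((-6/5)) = -48110079407000/8901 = -5405019594.09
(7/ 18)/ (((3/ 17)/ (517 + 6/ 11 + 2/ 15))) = 10164623/ 8910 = 1140.81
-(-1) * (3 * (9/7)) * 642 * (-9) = -156006/7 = -22286.57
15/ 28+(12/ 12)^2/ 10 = 89/ 140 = 0.64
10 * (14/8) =35/2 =17.50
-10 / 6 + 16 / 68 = -73 / 51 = -1.43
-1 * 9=-9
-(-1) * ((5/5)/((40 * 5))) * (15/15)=1/200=0.00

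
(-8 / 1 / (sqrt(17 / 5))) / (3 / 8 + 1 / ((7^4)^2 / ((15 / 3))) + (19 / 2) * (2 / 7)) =-368947264 * sqrt(85) / 2422040643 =-1.40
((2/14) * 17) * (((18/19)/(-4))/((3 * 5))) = -51/1330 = -0.04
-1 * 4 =-4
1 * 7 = 7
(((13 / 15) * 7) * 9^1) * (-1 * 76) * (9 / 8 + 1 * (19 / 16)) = -191919 / 20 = -9595.95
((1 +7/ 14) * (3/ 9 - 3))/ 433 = -4/ 433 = -0.01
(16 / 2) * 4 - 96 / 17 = 448 / 17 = 26.35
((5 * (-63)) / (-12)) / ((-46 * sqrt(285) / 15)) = -105 * sqrt(285) / 3496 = -0.51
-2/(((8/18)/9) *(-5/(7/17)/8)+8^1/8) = -2268/1049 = -2.16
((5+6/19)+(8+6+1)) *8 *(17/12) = 13124/57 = 230.25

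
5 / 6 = 0.83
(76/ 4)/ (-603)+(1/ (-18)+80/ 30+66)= 27569/ 402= 68.58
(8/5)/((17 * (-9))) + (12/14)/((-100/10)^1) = -103/1071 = -0.10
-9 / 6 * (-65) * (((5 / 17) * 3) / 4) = 2925 / 136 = 21.51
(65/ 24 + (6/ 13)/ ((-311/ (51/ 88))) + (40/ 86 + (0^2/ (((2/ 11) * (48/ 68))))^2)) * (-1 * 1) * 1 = -145609601/ 45896136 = -3.17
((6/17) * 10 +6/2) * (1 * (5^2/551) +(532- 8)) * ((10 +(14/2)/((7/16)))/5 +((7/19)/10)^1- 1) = 5160233379/355946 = 14497.24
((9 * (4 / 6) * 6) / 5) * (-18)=-648 / 5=-129.60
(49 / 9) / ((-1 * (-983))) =49 / 8847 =0.01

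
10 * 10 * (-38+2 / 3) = -11200 / 3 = -3733.33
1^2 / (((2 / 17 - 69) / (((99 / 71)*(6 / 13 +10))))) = -0.21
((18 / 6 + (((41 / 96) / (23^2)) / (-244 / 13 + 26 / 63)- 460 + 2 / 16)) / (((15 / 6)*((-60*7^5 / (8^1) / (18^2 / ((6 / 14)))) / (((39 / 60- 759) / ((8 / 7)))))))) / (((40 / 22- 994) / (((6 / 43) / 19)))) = 9188802408803391 / 1706929089159728000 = 0.01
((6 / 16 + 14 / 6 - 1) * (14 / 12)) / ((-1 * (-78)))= 287 / 11232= 0.03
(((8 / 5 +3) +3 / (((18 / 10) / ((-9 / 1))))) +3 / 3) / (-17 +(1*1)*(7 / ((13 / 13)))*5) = -47 / 90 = -0.52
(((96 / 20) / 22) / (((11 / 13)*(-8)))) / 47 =-39 / 56870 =-0.00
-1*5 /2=-5 /2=-2.50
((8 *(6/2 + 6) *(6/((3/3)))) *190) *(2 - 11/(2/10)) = -4350240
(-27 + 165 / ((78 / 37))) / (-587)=-1333 / 15262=-0.09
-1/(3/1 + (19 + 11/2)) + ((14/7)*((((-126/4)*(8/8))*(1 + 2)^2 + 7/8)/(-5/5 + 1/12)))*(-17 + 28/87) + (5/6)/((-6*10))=-1181061731/114840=-10284.41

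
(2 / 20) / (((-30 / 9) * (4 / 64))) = -12 / 25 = -0.48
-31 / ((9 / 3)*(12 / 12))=-31 / 3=-10.33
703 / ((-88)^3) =-703 / 681472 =-0.00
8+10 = 18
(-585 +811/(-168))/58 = -99091/9744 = -10.17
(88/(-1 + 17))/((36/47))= 517/72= 7.18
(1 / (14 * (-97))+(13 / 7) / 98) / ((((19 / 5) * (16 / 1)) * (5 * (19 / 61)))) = 18483 / 96086648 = 0.00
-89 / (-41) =89 / 41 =2.17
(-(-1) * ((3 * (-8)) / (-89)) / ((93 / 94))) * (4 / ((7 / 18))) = 54144 / 19313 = 2.80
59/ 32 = 1.84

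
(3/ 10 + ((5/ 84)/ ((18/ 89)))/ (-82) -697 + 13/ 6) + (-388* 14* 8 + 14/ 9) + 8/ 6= -27368009969/ 619920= -44147.65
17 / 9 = 1.89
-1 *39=-39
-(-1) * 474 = 474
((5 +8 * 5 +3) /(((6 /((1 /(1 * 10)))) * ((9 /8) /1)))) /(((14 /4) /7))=1.42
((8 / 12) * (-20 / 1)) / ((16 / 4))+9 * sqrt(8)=22.12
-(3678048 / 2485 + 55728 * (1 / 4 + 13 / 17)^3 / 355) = -16058075445 / 9767044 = -1644.11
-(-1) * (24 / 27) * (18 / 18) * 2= 16 / 9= 1.78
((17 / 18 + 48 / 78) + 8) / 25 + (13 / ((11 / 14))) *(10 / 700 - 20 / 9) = -2326183 / 64350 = -36.15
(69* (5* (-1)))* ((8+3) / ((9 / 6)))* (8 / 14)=-10120 / 7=-1445.71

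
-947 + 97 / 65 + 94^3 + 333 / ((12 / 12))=829971.49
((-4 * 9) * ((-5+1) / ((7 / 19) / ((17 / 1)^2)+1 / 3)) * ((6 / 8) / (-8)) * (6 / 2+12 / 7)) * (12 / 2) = -44032329 / 38584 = -1141.21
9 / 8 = 1.12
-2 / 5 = -0.40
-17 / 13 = -1.31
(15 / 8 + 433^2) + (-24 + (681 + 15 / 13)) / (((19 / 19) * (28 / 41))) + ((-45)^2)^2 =3122449949 / 728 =4289079.60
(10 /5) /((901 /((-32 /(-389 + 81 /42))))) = 896 /4882519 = 0.00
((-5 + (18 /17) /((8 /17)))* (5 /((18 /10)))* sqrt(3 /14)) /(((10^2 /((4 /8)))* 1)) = -11* sqrt(42) /4032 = -0.02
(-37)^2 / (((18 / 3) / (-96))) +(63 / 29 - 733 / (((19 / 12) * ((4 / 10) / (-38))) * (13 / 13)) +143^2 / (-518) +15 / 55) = 3641763201 / 165242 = 22038.97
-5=-5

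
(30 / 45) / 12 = 1 / 18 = 0.06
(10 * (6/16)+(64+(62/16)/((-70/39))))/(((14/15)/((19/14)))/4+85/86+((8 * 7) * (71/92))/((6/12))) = 2070636663/2765278712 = 0.75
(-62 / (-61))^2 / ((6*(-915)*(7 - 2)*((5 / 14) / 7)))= -188356 / 255353625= -0.00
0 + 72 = 72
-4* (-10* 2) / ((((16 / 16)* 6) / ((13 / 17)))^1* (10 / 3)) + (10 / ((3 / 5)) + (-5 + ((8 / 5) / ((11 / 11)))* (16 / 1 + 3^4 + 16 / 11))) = 483169 / 2805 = 172.25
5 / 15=1 / 3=0.33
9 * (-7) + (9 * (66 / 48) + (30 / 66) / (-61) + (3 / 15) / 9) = -12225407 / 241560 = -50.61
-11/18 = -0.61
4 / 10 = 2 / 5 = 0.40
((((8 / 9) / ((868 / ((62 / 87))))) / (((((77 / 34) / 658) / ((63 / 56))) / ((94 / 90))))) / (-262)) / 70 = -37553 / 2764342350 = -0.00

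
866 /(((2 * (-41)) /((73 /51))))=-31609 /2091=-15.12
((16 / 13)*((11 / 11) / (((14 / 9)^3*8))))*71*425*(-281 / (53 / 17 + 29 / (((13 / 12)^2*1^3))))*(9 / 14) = -8006.09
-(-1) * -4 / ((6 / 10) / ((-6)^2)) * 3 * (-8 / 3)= 1920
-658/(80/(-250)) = 8225/4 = 2056.25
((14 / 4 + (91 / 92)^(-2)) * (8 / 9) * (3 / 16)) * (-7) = -5.28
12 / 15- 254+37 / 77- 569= -316362 / 385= -821.72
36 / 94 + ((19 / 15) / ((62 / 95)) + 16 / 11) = 363337 / 96162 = 3.78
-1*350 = -350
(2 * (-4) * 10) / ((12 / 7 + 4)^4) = -2401 / 32000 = -0.08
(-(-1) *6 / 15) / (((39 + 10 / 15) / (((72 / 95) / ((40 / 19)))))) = 54 / 14875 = 0.00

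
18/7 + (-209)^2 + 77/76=23240199/532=43684.58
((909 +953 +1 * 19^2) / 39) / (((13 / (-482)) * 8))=-13737 / 52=-264.17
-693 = -693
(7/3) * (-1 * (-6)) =14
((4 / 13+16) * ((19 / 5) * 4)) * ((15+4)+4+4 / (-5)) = 5502.87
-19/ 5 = -3.80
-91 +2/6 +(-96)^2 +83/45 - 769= 376118/45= 8358.18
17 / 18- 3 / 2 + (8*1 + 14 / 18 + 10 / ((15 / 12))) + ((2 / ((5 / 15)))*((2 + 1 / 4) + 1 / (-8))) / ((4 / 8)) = 751 / 18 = 41.72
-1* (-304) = 304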